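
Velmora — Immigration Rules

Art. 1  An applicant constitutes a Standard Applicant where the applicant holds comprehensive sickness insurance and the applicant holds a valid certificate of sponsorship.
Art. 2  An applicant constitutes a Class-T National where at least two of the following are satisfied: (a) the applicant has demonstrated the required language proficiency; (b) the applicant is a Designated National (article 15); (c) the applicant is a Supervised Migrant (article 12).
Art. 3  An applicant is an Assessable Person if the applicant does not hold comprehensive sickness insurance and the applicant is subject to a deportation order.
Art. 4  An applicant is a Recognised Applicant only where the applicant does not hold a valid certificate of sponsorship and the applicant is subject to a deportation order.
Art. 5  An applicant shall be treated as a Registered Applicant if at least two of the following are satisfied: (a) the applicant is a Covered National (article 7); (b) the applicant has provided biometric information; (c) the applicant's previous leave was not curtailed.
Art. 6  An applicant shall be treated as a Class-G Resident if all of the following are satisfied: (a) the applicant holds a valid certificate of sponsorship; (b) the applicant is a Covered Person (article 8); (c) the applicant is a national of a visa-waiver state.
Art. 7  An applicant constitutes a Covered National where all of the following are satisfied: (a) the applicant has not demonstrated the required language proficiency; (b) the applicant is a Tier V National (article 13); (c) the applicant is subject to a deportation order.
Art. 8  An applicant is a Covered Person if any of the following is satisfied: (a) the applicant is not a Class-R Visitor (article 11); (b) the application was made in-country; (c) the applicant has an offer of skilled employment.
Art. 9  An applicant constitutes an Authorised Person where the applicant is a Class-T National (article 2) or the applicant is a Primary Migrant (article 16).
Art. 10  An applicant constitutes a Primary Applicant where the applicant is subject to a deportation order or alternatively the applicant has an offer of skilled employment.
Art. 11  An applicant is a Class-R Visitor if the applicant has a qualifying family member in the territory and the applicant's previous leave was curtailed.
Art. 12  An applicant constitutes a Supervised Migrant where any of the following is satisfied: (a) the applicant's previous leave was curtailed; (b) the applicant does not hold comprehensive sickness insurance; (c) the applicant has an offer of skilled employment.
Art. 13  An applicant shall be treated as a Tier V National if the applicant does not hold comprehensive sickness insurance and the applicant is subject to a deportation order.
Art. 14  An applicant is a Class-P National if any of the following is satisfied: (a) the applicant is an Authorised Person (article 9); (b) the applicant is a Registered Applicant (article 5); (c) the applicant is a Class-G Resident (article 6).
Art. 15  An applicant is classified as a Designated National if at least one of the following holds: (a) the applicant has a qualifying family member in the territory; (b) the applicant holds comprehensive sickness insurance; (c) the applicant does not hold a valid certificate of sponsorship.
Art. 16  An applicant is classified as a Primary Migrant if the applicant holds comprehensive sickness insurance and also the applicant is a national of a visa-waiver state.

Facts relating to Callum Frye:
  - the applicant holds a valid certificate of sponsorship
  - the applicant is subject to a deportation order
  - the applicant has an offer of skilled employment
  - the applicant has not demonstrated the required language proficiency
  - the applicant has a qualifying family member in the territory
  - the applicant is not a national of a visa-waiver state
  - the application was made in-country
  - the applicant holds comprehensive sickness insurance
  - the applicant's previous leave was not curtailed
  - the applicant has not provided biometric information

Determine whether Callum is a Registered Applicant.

Under article 13: the applicant does not hold comprehensive sickness insurance? no; and the applicant is subject to a deportation order? yes. So the applicant is not a Tier V National.
Under article 7: the applicant has not demonstrated the required language proficiency? yes; and Tier V National (article 13)? no; and the applicant is subject to a deportation order? yes. So the applicant is not a Covered National.
Under article 5: Covered National (article 7)? no; the applicant has provided biometric information? no; the applicant's previous leave was not curtailed? yes — 1 of 3 hold (need ≥2) → not satisfied.

No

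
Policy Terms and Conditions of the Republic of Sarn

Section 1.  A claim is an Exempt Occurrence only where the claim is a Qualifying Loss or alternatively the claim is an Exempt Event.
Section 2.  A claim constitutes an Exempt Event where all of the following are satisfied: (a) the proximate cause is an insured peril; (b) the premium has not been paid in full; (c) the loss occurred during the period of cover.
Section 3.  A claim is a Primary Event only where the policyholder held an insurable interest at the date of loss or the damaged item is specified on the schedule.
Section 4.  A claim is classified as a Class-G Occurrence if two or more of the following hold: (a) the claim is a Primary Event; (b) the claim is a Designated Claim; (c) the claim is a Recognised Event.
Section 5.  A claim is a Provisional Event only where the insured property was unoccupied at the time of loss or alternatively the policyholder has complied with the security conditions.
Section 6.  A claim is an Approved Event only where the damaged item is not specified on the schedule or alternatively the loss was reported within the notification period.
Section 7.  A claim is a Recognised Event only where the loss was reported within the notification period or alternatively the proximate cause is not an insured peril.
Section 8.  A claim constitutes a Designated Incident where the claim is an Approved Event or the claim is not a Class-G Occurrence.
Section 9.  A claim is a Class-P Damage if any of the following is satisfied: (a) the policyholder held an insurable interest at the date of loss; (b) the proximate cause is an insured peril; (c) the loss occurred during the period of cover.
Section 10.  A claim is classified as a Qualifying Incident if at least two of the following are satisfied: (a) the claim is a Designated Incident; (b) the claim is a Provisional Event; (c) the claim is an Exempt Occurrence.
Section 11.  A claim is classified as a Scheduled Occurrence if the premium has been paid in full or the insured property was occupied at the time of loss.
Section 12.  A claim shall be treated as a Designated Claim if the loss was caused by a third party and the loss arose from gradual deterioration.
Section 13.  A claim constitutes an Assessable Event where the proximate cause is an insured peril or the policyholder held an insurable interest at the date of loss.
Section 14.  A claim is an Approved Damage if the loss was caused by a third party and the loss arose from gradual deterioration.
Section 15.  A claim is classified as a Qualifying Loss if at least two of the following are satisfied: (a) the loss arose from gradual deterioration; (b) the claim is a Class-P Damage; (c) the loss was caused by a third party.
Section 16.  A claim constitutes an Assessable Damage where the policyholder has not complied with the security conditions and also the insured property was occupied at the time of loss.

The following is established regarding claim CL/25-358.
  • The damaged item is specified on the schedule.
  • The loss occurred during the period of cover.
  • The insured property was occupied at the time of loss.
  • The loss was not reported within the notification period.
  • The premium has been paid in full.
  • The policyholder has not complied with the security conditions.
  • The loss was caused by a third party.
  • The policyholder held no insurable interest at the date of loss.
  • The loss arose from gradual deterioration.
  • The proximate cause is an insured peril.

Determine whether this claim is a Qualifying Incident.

No

Under section 6: the damaged item is not specified on the schedule? no; or the loss was reported within the notification period? no. So the claim is not an Approved Event.
Under section 3: the policyholder held an insurable interest at the date of loss? no; or the damaged item is specified on the schedule? yes. So the claim is a Primary Event.
Under section 12: the loss was caused by a third party? yes; and the loss arose from gradual deterioration? yes. So the claim is a Designated Claim.
Under section 7: the loss was reported within the notification period? no; or the proximate cause is not an insured peril? no. So the claim is not a Recognised Event.
Under section 4: Primary Event (section 3)? yes; Designated Claim (section 12)? yes; Recognised Event (section 7)? no — 2 of 3 hold (need ≥2) → satisfied.
Under section 8: Approved Event (section 6)? no; or not a Class-G Occurrence (section 4)? no. So the claim is not a Designated Incident.
Under section 5: the insured property was unoccupied at the time of loss? no; or the policyholder has complied with the security conditions? no. So the claim is not a Provisional Event.
Under section 9: the policyholder held an insurable interest at the date of loss? no; or the proximate cause is an insured peril? yes; or the loss occurred during the period of cover? yes. So the claim is a Class-P Damage.
Under section 15: the loss arose from gradual deterioration? yes; Class-P Damage (section 9)? yes; the loss was caused by a third party? yes — 3 of 3 hold (need ≥2) → satisfied.
Under section 2: the proximate cause is an insured peril? yes; and the premium has not been paid in full? no; and the loss occurred during the period of cover? yes. So the claim is not an Exempt Event.
Under section 1: Qualifying Loss (section 15)? yes; or Exempt Event (section 2)? no. So the claim is an Exempt Occurrence.
Under section 10: Designated Incident (section 8)? no; Provisional Event (section 5)? no; Exempt Occurrence (section 1)? yes — 1 of 3 hold (need ≥2) → not satisfied.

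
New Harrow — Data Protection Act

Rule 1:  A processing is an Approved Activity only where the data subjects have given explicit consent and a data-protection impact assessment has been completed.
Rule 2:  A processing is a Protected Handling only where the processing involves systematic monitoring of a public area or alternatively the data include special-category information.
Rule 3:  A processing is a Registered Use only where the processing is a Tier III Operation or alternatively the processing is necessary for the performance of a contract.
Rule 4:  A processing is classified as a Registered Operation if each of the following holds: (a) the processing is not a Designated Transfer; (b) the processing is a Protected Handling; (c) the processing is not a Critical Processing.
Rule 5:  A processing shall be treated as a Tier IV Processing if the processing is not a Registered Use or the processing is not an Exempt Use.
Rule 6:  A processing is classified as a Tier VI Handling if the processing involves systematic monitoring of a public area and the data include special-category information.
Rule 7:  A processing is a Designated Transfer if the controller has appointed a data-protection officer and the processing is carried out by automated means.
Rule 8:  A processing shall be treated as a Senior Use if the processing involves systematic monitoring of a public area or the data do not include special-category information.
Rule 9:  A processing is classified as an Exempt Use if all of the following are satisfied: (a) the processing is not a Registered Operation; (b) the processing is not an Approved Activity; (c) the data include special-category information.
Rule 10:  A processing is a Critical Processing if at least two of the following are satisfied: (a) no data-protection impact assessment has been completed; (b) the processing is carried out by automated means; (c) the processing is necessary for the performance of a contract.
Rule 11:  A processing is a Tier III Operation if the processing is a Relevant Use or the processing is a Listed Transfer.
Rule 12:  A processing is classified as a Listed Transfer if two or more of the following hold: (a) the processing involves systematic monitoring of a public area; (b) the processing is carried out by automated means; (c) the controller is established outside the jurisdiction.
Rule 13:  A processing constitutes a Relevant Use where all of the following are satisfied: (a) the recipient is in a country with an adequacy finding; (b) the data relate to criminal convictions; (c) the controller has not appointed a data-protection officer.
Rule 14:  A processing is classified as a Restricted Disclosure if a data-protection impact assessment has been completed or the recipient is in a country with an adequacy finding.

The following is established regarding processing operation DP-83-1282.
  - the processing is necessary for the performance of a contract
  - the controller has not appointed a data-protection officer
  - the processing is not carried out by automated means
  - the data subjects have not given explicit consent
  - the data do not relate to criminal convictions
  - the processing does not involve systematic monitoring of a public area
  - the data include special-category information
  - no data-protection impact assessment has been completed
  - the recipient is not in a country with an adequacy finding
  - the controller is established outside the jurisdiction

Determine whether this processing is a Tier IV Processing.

rule 13 — Relevant Use: [the recipient is in a country with an adequacy finding? no] AND [the data relate to criminal convictions? no] AND [the controller has not appointed a data-protection officer? yes] → not satisfied.
rule 12 — Listed Transfer: the processing involves systematic monitoring of a public area? no; the processing is carried out by automated means? no; the controller is established outside the jurisdiction? yes — 1 of 3 hold (need ≥2) → not satisfied.
rule 11 — Tier III Operation: [Relevant Use (rule 13)? no] OR [Listed Transfer (rule 12)? no] → not satisfied.
rule 3 — Registered Use: [Tier III Operation (rule 11)? no] OR [the processing is necessary for the performance of a contract? yes] → satisfied.
rule 7 — Designated Transfer: [the controller has appointed a data-protection officer? no] AND [the processing is carried out by automated means? no] → not satisfied.
rule 2 — Protected Handling: [the processing involves systematic monitoring of a public area? no] OR [the data include special-category information? yes] → satisfied.
rule 10 — Critical Processing: no data-protection impact assessment has been completed? yes; the processing is carried out by automated means? no; the processing is necessary for the performance of a contract? yes — 2 of 3 hold (need ≥2) → satisfied.
rule 4 — Registered Operation: [not a Designated Transfer (rule 7)? yes] AND [Protected Handling (rule 2)? yes] AND [not a Critical Processing (rule 10)? no] → not satisfied.
rule 1 — Approved Activity: [the data subjects have given explicit consent? no] AND [a data-protection impact assessment has been completed? no] → not satisfied.
rule 9 — Exempt Use: [not a Registered Operation (rule 4)? yes] AND [not an Approved Activity (rule 1)? yes] AND [the data include special-category information? yes] → satisfied.
rule 5 — Tier IV Processing: [not a Registered Use (rule 3)? no] OR [not an Exempt Use (rule 9)? no] → not satisfied.

No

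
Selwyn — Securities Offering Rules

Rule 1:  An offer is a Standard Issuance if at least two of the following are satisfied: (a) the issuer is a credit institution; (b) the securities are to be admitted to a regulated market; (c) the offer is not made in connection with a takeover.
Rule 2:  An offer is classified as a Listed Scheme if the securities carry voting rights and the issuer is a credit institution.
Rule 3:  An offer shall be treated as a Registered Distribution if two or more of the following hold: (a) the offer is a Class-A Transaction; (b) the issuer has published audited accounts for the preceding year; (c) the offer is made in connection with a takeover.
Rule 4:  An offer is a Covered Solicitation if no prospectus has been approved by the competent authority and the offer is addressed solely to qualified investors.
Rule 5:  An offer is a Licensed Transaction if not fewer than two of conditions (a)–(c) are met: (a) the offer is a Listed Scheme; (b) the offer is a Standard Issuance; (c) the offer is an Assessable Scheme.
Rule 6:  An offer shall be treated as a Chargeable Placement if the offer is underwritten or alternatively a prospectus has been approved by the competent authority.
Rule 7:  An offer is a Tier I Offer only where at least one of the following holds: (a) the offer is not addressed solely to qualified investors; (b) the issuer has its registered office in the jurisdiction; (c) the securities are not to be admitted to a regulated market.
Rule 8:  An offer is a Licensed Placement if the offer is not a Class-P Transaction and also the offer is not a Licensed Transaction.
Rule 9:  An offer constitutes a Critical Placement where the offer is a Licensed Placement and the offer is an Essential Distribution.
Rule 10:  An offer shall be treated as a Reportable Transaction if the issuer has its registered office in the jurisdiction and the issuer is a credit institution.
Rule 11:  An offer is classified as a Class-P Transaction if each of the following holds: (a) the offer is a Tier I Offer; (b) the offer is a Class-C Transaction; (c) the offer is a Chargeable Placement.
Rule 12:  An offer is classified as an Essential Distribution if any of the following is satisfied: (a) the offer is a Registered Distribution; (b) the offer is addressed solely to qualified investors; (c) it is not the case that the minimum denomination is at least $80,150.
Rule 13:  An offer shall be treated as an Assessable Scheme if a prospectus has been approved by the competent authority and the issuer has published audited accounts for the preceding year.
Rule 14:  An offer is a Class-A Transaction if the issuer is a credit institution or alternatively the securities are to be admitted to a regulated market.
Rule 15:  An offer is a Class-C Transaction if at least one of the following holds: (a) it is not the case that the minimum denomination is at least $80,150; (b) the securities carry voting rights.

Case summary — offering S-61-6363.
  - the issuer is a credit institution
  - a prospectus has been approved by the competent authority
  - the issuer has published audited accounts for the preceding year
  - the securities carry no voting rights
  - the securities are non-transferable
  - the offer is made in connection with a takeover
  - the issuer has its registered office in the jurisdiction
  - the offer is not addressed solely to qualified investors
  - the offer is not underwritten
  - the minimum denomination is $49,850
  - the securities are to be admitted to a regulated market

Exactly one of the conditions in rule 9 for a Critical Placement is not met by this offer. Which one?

rule 7 — Tier I Offer: [the offer is not addressed solely to qualified investors? yes] OR [the issuer has its registered office in the jurisdiction? yes] OR [the securities are not to be admitted to a regulated market? no] → satisfied.
rule 15 — Class-C Transaction: [minimum denomination: $49,850 ≥ $80,150? no, so negated condition yes] OR [the securities carry voting rights? no] → satisfied.
rule 6 — Chargeable Placement: [the offer is underwritten? no] OR [a prospectus has been approved by the competent authority? yes] → satisfied.
rule 11 — Class-P Transaction: [Tier I Offer (rule 7)? yes] AND [Class-C Transaction (rule 15)? yes] AND [Chargeable Placement (rule 6)? yes] → satisfied.
rule 2 — Listed Scheme: [the securities carry voting rights? no] AND [the issuer is a credit institution? yes] → not satisfied.
rule 1 — Standard Issuance: the issuer is a credit institution? yes; the securities are to be admitted to a regulated market? yes; the offer is not made in connection with a takeover? no — 2 of 3 hold (need ≥2) → satisfied.
rule 13 — Assessable Scheme: [a prospectus has been approved by the competent authority? yes] AND [the issuer has published audited accounts for the preceding year? yes] → satisfied.
rule 5 — Licensed Transaction: Listed Scheme (rule 2)? no; Standard Issuance (rule 1)? yes; Assessable Scheme (rule 13)? yes — 2 of 3 hold (need ≥2) → satisfied.
rule 8 — Licensed Placement: [not a Class-P Transaction (rule 11)? no] AND [not a Licensed Transaction (rule 5)? no] → not satisfied.
rule 14 — Class-A Transaction: [the issuer is a credit institution? yes] OR [the securities are to be admitted to a regulated market? yes] → satisfied.
rule 3 — Registered Distribution: Class-A Transaction (rule 14)? yes; the issuer has published audited accounts for the preceding year? yes; the offer is made in connection with a takeover? yes — 3 of 3 hold (need ≥2) → satisfied.
rule 12 — Essential Distribution: [Registered Distribution (rule 3)? yes] OR [the offer is addressed solely to qualified investors? no] OR [minimum denomination: $49,850 ≥ $80,150? no, so negated condition yes] → satisfied.
rule 9 — Critical Placement: [Licensed Placement (rule 8)? no] AND [Essential Distribution (rule 12)? yes] → not satisfied.

Licensed Placement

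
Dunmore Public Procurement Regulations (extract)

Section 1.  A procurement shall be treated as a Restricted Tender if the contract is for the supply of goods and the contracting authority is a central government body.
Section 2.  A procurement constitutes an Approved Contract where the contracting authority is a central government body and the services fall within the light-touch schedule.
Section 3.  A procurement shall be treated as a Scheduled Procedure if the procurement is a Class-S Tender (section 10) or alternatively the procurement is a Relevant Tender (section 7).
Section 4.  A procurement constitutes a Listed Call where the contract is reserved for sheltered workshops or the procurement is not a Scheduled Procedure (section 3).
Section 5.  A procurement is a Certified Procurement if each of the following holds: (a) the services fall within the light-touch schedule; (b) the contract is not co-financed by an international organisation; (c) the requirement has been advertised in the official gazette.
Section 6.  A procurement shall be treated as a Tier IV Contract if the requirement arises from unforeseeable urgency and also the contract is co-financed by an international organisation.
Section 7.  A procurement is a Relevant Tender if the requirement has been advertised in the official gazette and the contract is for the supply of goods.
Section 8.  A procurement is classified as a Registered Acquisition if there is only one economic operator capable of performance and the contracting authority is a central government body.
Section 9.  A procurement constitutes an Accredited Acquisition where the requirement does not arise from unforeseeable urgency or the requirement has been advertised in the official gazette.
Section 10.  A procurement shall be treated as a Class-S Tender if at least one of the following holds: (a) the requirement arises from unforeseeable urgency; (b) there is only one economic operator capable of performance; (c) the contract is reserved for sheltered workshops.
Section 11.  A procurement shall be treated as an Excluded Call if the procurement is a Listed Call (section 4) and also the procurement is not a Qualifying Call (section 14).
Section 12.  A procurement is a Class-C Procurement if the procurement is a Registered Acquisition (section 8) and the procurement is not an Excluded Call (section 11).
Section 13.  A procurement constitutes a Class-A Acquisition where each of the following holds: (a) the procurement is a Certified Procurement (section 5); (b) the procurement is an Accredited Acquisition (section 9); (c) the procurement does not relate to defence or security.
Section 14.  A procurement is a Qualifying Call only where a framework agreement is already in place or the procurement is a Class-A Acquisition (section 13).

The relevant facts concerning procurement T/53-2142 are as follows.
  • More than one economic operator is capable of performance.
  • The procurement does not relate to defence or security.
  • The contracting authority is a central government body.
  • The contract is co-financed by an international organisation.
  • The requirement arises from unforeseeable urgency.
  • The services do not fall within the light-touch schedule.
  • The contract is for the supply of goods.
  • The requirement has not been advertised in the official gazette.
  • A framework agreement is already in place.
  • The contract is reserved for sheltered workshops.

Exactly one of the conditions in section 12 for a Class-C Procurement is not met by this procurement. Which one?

section 8 — Registered Acquisition: [there is only one economic operator capable of performance? no] AND [the contracting authority is a central government body? yes] → not satisfied.
section 10 — Class-S Tender: [the requirement arises from unforeseeable urgency? yes] OR [there is only one economic operator capable of performance? no] OR [the contract is reserved for sheltered workshops? yes] → satisfied.
section 7 — Relevant Tender: [the requirement has been advertised in the official gazette? no] AND [the contract is for the supply of goods? yes] → not satisfied.
section 3 — Scheduled Procedure: [Class-S Tender (section 10)? yes] OR [Relevant Tender (section 7)? no] → satisfied.
section 4 — Listed Call: [the contract is reserved for sheltered workshops? yes] OR [not a Scheduled Procedure (section 3)? no] → satisfied.
section 5 — Certified Procurement: [the services fall within the light-touch schedule? no] AND [the contract is not co-financed by an international organisation? no] AND [the requirement has been advertised in the official gazette? no] → not satisfied.
section 9 — Accredited Acquisition: [the requirement does not arise from unforeseeable urgency? no] OR [the requirement has been advertised in the official gazette? no] → not satisfied.
section 13 — Class-A Acquisition: [Certified Procurement (section 5)? no] AND [Accredited Acquisition (section 9)? no] AND [the procurement does not relate to defence or security? yes] → not satisfied.
section 14 — Qualifying Call: [a framework agreement is already in place? yes] OR [Class-A Acquisition (section 13)? no] → satisfied.
section 11 — Excluded Call: [Listed Call (section 4)? yes] AND [not a Qualifying Call (section 14)? no] → not satisfied.
section 12 — Class-C Procurement: [Registered Acquisition (section 8)? no] AND [not an Excluded Call (section 11)? yes] → not satisfied.

Registered Acquisition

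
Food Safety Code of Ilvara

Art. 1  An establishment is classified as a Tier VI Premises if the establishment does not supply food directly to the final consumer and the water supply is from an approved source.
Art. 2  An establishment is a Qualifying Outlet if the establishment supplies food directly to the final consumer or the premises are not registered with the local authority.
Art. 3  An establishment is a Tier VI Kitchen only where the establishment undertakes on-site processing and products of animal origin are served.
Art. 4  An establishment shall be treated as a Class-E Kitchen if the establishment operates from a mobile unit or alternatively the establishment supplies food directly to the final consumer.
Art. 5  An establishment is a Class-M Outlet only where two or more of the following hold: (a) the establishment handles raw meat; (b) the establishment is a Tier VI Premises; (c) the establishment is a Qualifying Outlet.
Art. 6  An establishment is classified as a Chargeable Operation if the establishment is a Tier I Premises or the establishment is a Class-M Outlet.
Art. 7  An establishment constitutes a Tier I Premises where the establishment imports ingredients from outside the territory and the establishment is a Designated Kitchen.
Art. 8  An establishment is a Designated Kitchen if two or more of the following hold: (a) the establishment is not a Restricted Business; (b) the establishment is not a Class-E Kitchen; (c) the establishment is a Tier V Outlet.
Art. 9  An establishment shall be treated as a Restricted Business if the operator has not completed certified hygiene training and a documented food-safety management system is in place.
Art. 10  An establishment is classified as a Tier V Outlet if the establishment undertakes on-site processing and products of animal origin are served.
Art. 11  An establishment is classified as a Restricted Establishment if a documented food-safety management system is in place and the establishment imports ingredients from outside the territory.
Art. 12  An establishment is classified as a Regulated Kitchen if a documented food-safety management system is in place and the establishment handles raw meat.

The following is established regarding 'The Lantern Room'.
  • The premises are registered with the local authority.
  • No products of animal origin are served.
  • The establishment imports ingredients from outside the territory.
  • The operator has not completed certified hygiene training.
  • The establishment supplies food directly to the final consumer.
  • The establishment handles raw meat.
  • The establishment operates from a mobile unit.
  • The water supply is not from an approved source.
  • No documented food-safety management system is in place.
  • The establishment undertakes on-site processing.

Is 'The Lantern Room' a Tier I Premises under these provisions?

article 9 — Restricted Business: [the operator has not completed certified hygiene training? yes] AND [a documented food-safety management system is in place? no] → not satisfied.
article 4 — Class-E Kitchen: [the establishment operates from a mobile unit? yes] OR [the establishment supplies food directly to the final consumer? yes] → satisfied.
article 10 — Tier V Outlet: [the establishment undertakes on-site processing? yes] AND [products of animal origin are served? no] → not satisfied.
article 8 — Designated Kitchen: not a Restricted Business (article 9)? yes; not a Class-E Kitchen (article 4)? no; Tier V Outlet (article 10)? no — 1 of 3 hold (need ≥2) → not satisfied.
article 7 — Tier I Premises: [the establishment imports ingredients from outside the territory? yes] AND [Designated Kitchen (article 8)? no] → not satisfied.

No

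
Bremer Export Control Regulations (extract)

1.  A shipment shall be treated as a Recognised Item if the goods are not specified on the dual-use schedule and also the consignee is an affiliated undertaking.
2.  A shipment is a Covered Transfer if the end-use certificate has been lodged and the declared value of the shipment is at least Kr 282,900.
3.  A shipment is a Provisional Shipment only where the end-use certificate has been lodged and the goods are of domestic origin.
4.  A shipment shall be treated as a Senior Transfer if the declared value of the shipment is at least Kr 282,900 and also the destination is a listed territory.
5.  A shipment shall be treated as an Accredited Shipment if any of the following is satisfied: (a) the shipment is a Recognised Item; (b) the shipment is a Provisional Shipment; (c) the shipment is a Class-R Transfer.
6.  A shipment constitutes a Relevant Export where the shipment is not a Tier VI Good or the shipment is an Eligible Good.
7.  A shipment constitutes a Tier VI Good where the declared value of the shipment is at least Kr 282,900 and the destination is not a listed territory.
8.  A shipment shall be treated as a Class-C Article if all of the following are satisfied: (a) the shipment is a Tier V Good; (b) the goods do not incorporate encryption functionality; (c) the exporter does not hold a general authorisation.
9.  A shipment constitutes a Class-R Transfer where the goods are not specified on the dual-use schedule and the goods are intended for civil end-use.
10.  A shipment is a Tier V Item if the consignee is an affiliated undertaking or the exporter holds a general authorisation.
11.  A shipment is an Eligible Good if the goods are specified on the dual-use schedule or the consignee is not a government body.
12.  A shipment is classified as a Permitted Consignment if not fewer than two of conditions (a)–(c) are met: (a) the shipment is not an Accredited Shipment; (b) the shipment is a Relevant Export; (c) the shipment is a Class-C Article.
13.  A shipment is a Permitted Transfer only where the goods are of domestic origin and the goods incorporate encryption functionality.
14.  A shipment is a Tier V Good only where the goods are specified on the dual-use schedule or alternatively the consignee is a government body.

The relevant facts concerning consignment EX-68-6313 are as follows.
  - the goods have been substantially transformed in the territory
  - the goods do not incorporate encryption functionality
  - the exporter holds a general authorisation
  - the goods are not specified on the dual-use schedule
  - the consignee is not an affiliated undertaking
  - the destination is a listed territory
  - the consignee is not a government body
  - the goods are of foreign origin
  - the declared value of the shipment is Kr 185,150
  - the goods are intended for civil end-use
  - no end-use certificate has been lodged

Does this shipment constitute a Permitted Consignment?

Under paragraph 1: the goods are not specified on the dual-use schedule? yes; and the consignee is an affiliated undertaking? no. So the shipment is not a Recognised Item.
Under paragraph 3: the end-use certificate has been lodged? no; and the goods are of domestic origin? no. So the shipment is not a Provisional Shipment.
Under paragraph 9: the goods are not specified on the dual-use schedule? yes; and the goods are intended for civil end-use? yes. So the shipment is a Class-R Transfer.
Under paragraph 5: Recognised Item (paragraph 1)? no; or Provisional Shipment (paragraph 3)? no; or Class-R Transfer (paragraph 9)? yes. So the shipment is an Accredited Shipment.
Under paragraph 7: declared value of the shipment: Kr 185,150 ≥ Kr 282,900? no; and the destination is not a listed territory? no. So the shipment is not a Tier VI Good.
Under paragraph 11: the goods are specified on the dual-use schedule? no; or the consignee is not a government body? yes. So the shipment is an Eligible Good.
Under paragraph 6: not a Tier VI Good (paragraph 7)? yes; or Eligible Good (paragraph 11)? yes. So the shipment is a Relevant Export.
Under paragraph 14: the goods are specified on the dual-use schedule? no; or the consignee is a government body? no. So the shipment is not a Tier V Good.
Under paragraph 8: Tier V Good (paragraph 14)? no; and the goods do not incorporate encryption functionality? yes; and the exporter does not hold a general authorisation? no. So the shipment is not a Class-C Article.
Under paragraph 12: not an Accredited Shipment (paragraph 5)? no; Relevant Export (paragraph 6)? yes; Class-C Article (paragraph 8)? no — 1 of 3 hold (need ≥2) → not satisfied.

No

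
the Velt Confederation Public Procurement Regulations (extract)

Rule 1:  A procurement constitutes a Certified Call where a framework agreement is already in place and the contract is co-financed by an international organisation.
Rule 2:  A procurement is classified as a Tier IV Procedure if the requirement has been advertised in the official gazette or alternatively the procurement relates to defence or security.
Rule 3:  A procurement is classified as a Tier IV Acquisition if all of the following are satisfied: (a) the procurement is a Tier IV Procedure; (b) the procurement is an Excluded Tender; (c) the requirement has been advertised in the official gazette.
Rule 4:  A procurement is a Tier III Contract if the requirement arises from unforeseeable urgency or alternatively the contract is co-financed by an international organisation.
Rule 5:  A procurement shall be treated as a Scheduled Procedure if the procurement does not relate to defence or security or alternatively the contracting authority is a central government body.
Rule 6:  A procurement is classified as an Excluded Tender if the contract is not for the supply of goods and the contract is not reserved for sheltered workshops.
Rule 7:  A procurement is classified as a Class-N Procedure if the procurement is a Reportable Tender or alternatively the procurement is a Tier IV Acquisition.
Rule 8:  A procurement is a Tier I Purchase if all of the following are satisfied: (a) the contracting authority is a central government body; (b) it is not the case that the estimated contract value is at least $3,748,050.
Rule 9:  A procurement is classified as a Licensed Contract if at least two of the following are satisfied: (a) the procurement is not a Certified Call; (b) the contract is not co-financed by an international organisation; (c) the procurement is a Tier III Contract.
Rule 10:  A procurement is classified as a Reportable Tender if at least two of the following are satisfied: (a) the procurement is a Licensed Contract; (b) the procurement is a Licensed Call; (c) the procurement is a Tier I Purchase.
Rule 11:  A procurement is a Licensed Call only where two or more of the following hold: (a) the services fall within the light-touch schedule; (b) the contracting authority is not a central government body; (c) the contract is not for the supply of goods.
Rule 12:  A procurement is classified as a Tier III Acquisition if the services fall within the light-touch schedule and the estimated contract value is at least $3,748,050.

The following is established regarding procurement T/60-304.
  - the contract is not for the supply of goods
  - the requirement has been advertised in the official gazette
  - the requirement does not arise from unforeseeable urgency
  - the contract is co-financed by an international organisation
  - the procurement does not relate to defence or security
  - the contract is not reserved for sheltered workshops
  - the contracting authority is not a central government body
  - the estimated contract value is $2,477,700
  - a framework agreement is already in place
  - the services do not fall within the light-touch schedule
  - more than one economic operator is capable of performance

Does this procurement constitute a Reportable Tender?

No

rule 1 — Certified Call: [a framework agreement is already in place? yes] AND [the contract is co-financed by an international organisation? yes] → satisfied.
rule 4 — Tier III Contract: [the requirement arises from unforeseeable urgency? no] OR [the contract is co-financed by an international organisation? yes] → satisfied.
rule 9 — Licensed Contract: not a Certified Call (rule 1)? no; the contract is not co-financed by an international organisation? no; Tier III Contract (rule 4)? yes — 1 of 3 hold (need ≥2) → not satisfied.
rule 11 — Licensed Call: the services fall within the light-touch schedule? no; the contracting authority is not a central government body? yes; the contract is not for the supply of goods? yes — 2 of 3 hold (need ≥2) → satisfied.
rule 8 — Tier I Purchase: [the contracting authority is a central government body? no] AND [estimated contract value: $2,477,700 ≥ $3,748,050? no, so negated condition yes] → not satisfied.
rule 10 — Reportable Tender: Licensed Contract (rule 9)? no; Licensed Call (rule 11)? yes; Tier I Purchase (rule 8)? no — 1 of 3 hold (need ≥2) → not satisfied.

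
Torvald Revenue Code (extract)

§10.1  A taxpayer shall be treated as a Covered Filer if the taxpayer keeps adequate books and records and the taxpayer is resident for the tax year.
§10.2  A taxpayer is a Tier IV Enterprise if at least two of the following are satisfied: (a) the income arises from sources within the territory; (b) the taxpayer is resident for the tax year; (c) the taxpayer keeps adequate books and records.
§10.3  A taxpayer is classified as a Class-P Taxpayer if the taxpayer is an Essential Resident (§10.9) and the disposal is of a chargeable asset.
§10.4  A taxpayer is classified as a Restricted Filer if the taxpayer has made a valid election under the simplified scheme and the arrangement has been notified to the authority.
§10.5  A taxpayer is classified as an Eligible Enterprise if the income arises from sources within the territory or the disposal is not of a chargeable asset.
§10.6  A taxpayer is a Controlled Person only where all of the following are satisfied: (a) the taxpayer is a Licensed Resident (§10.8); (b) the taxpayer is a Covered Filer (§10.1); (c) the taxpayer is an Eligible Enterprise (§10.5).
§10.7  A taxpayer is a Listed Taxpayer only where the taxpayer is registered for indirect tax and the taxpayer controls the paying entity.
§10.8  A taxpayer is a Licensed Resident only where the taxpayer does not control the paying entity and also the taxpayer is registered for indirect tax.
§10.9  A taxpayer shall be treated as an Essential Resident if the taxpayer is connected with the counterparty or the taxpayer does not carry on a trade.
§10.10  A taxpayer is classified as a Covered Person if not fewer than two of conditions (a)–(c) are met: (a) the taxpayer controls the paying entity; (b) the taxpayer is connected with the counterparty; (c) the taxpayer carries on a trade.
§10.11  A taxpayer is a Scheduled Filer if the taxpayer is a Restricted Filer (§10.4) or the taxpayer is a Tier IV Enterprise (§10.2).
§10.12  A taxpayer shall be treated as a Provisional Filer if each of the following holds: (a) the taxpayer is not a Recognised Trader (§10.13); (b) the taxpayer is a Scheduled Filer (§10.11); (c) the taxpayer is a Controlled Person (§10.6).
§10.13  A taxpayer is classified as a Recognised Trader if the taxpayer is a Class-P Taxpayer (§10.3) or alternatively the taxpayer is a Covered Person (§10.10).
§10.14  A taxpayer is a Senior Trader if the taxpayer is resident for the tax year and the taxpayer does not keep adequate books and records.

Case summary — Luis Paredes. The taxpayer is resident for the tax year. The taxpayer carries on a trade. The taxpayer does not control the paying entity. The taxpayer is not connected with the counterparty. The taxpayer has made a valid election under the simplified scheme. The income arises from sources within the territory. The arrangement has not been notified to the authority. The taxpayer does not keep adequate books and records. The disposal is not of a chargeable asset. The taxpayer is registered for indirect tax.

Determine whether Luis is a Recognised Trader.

Under §10.9: the taxpayer is connected with the counterparty? no; or the taxpayer does not carry on a trade? no. So the taxpayer is not an Essential Resident.
Under §10.3: Essential Resident (§10.9)? no; and the disposal is of a chargeable asset? no. So the taxpayer is not a Class-P Taxpayer.
Under §10.10: the taxpayer controls the paying entity? no; the taxpayer is connected with the counterparty? no; the taxpayer carries on a trade? yes — 1 of 3 hold (need ≥2) → not satisfied.
Under §10.13: Class-P Taxpayer (§10.3)? no; or Covered Person (§10.10)? no. So the taxpayer is not a Recognised Trader.

No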